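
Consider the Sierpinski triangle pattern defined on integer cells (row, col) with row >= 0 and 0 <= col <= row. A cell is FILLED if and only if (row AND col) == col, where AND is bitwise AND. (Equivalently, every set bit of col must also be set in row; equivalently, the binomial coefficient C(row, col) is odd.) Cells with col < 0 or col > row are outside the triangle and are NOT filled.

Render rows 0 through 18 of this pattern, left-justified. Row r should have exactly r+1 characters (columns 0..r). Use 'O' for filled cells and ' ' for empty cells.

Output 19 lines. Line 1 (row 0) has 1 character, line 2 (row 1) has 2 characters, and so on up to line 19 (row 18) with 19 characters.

r0=0: O
r1=1: OO
r2=10: O O
r3=11: OOOO
r4=100: O   O
r5=101: OO  OO
r6=110: O O O O
r7=111: OOOOOOOO
r8=1000: O       O
r9=1001: OO      OO
r10=1010: O O     O O
r11=1011: OOOO    OOOO
r12=1100: O   O   O   O
r13=1101: OO  OO  OO  OO
r14=1110: O O O O O O O O
r15=1111: OOOOOOOOOOOOOOOO
r16=10000: O               O
r17=10001: OO              OO
r18=10010: O O             O O

Answer: O
OO
O O
OOOO
O   O
OO  OO
O O O O
OOOOOOOO
O       O
OO      OO
O O     O O
OOOO    OOOO
O   O   O   O
OO  OO  OO  OO
O O O O O O O O
OOOOOOOOOOOOOOOO
O               O
OO              OO
O O             O O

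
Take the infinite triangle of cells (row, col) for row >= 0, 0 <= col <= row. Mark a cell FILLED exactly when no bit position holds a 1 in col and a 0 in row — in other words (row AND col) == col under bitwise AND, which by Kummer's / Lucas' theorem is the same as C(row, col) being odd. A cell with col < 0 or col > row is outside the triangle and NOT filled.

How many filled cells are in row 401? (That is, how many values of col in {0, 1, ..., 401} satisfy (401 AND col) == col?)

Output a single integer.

Answer: 16

Derivation:
401 in binary = 110010001
popcount(401) = number of 1-bits in 110010001 = 4
A col c satisfies (401 AND c) == c iff every set bit of c is also set in 401; each of the 4 set bits of 401 can independently be on or off in c.
count = 2^4 = 16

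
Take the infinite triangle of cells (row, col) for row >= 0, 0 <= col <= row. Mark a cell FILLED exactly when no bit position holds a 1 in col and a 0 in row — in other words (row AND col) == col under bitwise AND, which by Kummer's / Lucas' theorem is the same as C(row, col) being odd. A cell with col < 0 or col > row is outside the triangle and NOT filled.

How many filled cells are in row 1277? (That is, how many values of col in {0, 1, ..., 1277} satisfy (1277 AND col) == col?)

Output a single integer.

1277 in binary = 10011111101
popcount(1277) = number of 1-bits in 10011111101 = 8
A col c satisfies (1277 AND c) == c iff every set bit of c is also set in 1277; each of the 8 set bits of 1277 can independently be on or off in c.
count = 2^8 = 256

Answer: 256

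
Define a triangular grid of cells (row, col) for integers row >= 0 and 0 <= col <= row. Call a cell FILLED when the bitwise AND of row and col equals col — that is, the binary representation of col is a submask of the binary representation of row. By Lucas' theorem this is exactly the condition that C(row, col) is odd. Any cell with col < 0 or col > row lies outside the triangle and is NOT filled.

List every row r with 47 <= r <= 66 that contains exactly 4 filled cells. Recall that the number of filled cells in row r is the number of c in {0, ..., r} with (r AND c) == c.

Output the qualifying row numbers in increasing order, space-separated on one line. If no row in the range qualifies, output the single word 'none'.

Answer: 48 65 66

Derivation:
Row r has 2^popcount(r) filled cells, so we need popcount(r) = log2(4) = 2.
Scan r = 47..66 and keep those with exactly 2 one-bits:
r=47=101111 popcount=5 -> skip
r=48=110000 popcount=2 -> KEEP
r=49=110001 popcount=3 -> skip
r=50=110010 popcount=3 -> skip
r=51=110011 popcount=4 -> skip
r=52=110100 popcount=3 -> skip
r=53=110101 popcount=4 -> skip
r=54=110110 popcount=4 -> skip
r=55=110111 popcount=5 -> skip
r=56=111000 popcount=3 -> skip
r=57=111001 popcount=4 -> skip
r=58=111010 popcount=4 -> skip
r=59=111011 popcount=5 -> skip
r=60=111100 popcount=4 -> skip
r=61=111101 popcount=5 -> skip
r=62=111110 popcount=5 -> skip
r=63=111111 popcount=6 -> skip
r=64=1000000 popcount=1 -> skip
r=65=1000001 popcount=2 -> KEEP
r=66=1000010 popcount=2 -> KEEP
Kept rows: 48 65 66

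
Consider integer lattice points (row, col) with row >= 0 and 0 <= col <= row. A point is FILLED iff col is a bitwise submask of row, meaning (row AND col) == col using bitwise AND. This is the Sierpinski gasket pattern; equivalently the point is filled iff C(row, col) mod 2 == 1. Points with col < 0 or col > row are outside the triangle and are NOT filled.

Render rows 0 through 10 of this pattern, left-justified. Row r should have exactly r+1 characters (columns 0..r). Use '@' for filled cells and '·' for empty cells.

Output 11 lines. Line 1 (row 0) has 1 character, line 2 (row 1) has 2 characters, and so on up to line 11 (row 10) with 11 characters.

r0=0: @
r1=1: @@
r2=10: @·@
r3=11: @@@@
r4=100: @···@
r5=101: @@··@@
r6=110: @·@·@·@
r7=111: @@@@@@@@
r8=1000: @·······@
r9=1001: @@······@@
r10=1010: @·@·····@·@

Answer: @
@@
@·@
@@@@
@···@
@@··@@
@·@·@·@
@@@@@@@@
@·······@
@@······@@
@·@·····@·@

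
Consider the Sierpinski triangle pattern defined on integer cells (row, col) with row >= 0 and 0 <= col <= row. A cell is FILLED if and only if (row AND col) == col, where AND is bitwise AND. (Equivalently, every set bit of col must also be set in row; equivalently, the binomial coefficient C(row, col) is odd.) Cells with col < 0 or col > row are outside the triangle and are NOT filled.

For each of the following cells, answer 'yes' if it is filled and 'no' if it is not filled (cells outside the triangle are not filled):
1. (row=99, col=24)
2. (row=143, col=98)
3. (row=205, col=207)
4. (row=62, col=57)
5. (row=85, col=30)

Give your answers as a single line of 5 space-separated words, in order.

Answer: no no no no no

Derivation:
(99,24): row=0b1100011, col=0b11000, row AND col = 0b0 = 0; 0 != 24 -> empty
(143,98): row=0b10001111, col=0b1100010, row AND col = 0b10 = 2; 2 != 98 -> empty
(205,207): col outside [0, 205] -> not filled
(62,57): row=0b111110, col=0b111001, row AND col = 0b111000 = 56; 56 != 57 -> empty
(85,30): row=0b1010101, col=0b11110, row AND col = 0b10100 = 20; 20 != 30 -> empty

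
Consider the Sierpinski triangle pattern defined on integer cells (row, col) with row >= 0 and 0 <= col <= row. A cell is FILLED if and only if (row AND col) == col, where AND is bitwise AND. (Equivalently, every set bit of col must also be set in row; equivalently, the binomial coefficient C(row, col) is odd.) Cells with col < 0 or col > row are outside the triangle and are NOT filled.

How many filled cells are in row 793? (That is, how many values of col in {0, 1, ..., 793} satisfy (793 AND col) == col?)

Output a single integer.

Answer: 32

Derivation:
793 in binary = 1100011001
popcount(793) = number of 1-bits in 1100011001 = 5
A col c satisfies (793 AND c) == c iff every set bit of c is also set in 793; each of the 5 set bits of 793 can independently be on or off in c.
count = 2^5 = 32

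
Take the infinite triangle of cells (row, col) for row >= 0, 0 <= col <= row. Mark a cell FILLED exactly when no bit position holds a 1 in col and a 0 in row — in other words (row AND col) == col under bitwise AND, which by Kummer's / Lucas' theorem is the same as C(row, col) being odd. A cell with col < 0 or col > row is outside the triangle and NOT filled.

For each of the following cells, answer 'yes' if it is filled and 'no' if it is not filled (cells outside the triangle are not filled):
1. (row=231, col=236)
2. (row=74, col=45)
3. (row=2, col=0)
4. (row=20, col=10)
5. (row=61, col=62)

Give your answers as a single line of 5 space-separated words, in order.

(231,236): col outside [0, 231] -> not filled
(74,45): row=0b1001010, col=0b101101, row AND col = 0b1000 = 8; 8 != 45 -> empty
(2,0): row=0b10, col=0b0, row AND col = 0b0 = 0; 0 == 0 -> filled
(20,10): row=0b10100, col=0b1010, row AND col = 0b0 = 0; 0 != 10 -> empty
(61,62): col outside [0, 61] -> not filled

Answer: no no yes no no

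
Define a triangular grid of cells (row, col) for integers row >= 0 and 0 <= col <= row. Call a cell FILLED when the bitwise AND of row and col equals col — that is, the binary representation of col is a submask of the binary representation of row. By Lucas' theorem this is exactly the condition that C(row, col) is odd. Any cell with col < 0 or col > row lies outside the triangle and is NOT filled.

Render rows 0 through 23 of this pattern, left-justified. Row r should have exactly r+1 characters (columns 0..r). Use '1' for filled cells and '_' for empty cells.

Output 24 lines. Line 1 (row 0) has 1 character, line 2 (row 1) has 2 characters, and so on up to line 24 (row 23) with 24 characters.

Answer: 1
11
1_1
1111
1___1
11__11
1_1_1_1
11111111
1_______1
11______11
1_1_____1_1
1111____1111
1___1___1___1
11__11__11__11
1_1_1_1_1_1_1_1
1111111111111111
1_______________1
11______________11
1_1_____________1_1
1111____________1111
1___1___________1___1
11__11__________11__11
1_1_1_1_________1_1_1_1
11111111________11111111

Derivation:
r0=0: 1
r1=1: 11
r2=10: 1_1
r3=11: 1111
r4=100: 1___1
r5=101: 11__11
r6=110: 1_1_1_1
r7=111: 11111111
r8=1000: 1_______1
r9=1001: 11______11
r10=1010: 1_1_____1_1
r11=1011: 1111____1111
r12=1100: 1___1___1___1
r13=1101: 11__11__11__11
r14=1110: 1_1_1_1_1_1_1_1
r15=1111: 1111111111111111
r16=10000: 1_______________1
r17=10001: 11______________11
r18=10010: 1_1_____________1_1
r19=10011: 1111____________1111
r20=10100: 1___1___________1___1
r21=10101: 11__11__________11__11
r22=10110: 1_1_1_1_________1_1_1_1
r23=10111: 11111111________11111111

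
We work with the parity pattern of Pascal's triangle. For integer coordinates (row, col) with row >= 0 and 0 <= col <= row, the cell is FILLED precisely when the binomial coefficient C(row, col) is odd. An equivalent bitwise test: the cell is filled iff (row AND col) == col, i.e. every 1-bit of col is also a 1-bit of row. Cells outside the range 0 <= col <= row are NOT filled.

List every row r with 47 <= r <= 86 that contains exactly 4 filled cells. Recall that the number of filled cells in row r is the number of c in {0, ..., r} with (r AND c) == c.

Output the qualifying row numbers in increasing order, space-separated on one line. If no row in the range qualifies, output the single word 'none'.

Answer: 48 65 66 68 72 80

Derivation:
Row r has 2^popcount(r) filled cells, so we need popcount(r) = log2(4) = 2.
Scan r = 47..86 and keep those with exactly 2 one-bits:
r=47=101111 popcount=5 -> skip
r=48=110000 popcount=2 -> KEEP
r=49=110001 popcount=3 -> skip
r=50=110010 popcount=3 -> skip
r=51=110011 popcount=4 -> skip
r=52=110100 popcount=3 -> skip
r=53=110101 popcount=4 -> skip
r=54=110110 popcount=4 -> skip
r=55=110111 popcount=5 -> skip
r=56=111000 popcount=3 -> skip
r=57=111001 popcount=4 -> skip
r=58=111010 popcount=4 -> skip
r=59=111011 popcount=5 -> skip
r=60=111100 popcount=4 -> skip
r=61=111101 popcount=5 -> skip
r=62=111110 popcount=5 -> skip
r=63=111111 popcount=6 -> skip
r=64=1000000 popcount=1 -> skip
r=65=1000001 popcount=2 -> KEEP
r=66=1000010 popcount=2 -> KEEP
r=67=1000011 popcount=3 -> skip
r=68=1000100 popcount=2 -> KEEP
r=69=1000101 popcount=3 -> skip
r=70=1000110 popcount=3 -> skip
r=71=1000111 popcount=4 -> skip
r=72=1001000 popcount=2 -> KEEP
r=73=1001001 popcount=3 -> skip
r=74=1001010 popcount=3 -> skip
r=75=1001011 popcount=4 -> skip
r=76=1001100 popcount=3 -> skip
r=77=1001101 popcount=4 -> skip
r=78=1001110 popcount=4 -> skip
r=79=1001111 popcount=5 -> skip
r=80=1010000 popcount=2 -> KEEP
r=81=1010001 popcount=3 -> skip
r=82=1010010 popcount=3 -> skip
r=83=1010011 popcount=4 -> skip
r=84=1010100 popcount=3 -> skip
r=85=1010101 popcount=4 -> skip
r=86=1010110 popcount=4 -> skip
Kept rows: 48 65 66 68 72 80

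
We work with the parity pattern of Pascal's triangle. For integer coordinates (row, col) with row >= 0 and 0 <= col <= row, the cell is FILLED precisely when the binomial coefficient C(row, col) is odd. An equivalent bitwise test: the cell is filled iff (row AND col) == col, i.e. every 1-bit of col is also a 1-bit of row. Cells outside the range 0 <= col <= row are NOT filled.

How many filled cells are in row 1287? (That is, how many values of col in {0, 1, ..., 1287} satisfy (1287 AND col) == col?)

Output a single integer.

Answer: 32

Derivation:
1287 in binary = 10100000111
popcount(1287) = number of 1-bits in 10100000111 = 5
A col c satisfies (1287 AND c) == c iff every set bit of c is also set in 1287; each of the 5 set bits of 1287 can independently be on or off in c.
count = 2^5 = 32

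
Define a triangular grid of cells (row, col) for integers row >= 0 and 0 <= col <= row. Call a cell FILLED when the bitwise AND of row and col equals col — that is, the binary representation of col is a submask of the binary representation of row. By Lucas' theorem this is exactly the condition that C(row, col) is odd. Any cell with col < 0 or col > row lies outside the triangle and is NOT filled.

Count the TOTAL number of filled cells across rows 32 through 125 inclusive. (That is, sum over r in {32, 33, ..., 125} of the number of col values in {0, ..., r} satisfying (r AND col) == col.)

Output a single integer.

Answer: 1752

Derivation:
r32=100000 pc1: +2 =2
r33=100001 pc2: +4 =6
r34=100010 pc2: +4 =10
r35=100011 pc3: +8 =18
r36=100100 pc2: +4 =22
r37=100101 pc3: +8 =30
r38=100110 pc3: +8 =38
r39=100111 pc4: +16 =54
r40=101000 pc2: +4 =58
r41=101001 pc3: +8 =66
r42=101010 pc3: +8 =74
r43=101011 pc4: +16 =90
r44=101100 pc3: +8 =98
r45=101101 pc4: +16 =114
r46=101110 pc4: +16 =130
r47=101111 pc5: +32 =162
r48=110000 pc2: +4 =166
r49=110001 pc3: +8 =174
r50=110010 pc3: +8 =182
r51=110011 pc4: +16 =198
r52=110100 pc3: +8 =206
r53=110101 pc4: +16 =222
r54=110110 pc4: +16 =238
r55=110111 pc5: +32 =270
r56=111000 pc3: +8 =278
r57=111001 pc4: +16 =294
r58=111010 pc4: +16 =310
r59=111011 pc5: +32 =342
r60=111100 pc4: +16 =358
r61=111101 pc5: +32 =390
r62=111110 pc5: +32 =422
r63=111111 pc6: +64 =486
r64=1000000 pc1: +2 =488
r65=1000001 pc2: +4 =492
r66=1000010 pc2: +4 =496
r67=1000011 pc3: +8 =504
r68=1000100 pc2: +4 =508
r69=1000101 pc3: +8 =516
r70=1000110 pc3: +8 =524
r71=1000111 pc4: +16 =540
r72=1001000 pc2: +4 =544
r73=1001001 pc3: +8 =552
r74=1001010 pc3: +8 =560
r75=1001011 pc4: +16 =576
r76=1001100 pc3: +8 =584
r77=1001101 pc4: +16 =600
r78=1001110 pc4: +16 =616
r79=1001111 pc5: +32 =648
r80=1010000 pc2: +4 =652
r81=1010001 pc3: +8 =660
r82=1010010 pc3: +8 =668
r83=1010011 pc4: +16 =684
r84=1010100 pc3: +8 =692
r85=1010101 pc4: +16 =708
r86=1010110 pc4: +16 =724
r87=1010111 pc5: +32 =756
r88=1011000 pc3: +8 =764
r89=1011001 pc4: +16 =780
r90=1011010 pc4: +16 =796
r91=1011011 pc5: +32 =828
r92=1011100 pc4: +16 =844
r93=1011101 pc5: +32 =876
r94=1011110 pc5: +32 =908
r95=1011111 pc6: +64 =972
r96=1100000 pc2: +4 =976
r97=1100001 pc3: +8 =984
r98=1100010 pc3: +8 =992
r99=1100011 pc4: +16 =1008
r100=1100100 pc3: +8 =1016
r101=1100101 pc4: +16 =1032
r102=1100110 pc4: +16 =1048
r103=1100111 pc5: +32 =1080
r104=1101000 pc3: +8 =1088
r105=1101001 pc4: +16 =1104
r106=1101010 pc4: +16 =1120
r107=1101011 pc5: +32 =1152
r108=1101100 pc4: +16 =1168
r109=1101101 pc5: +32 =1200
r110=1101110 pc5: +32 =1232
r111=1101111 pc6: +64 =1296
r112=1110000 pc3: +8 =1304
r113=1110001 pc4: +16 =1320
r114=1110010 pc4: +16 =1336
r115=1110011 pc5: +32 =1368
r116=1110100 pc4: +16 =1384
r117=1110101 pc5: +32 =1416
r118=1110110 pc5: +32 =1448
r119=1110111 pc6: +64 =1512
r120=1111000 pc4: +16 =1528
r121=1111001 pc5: +32 =1560
r122=1111010 pc5: +32 =1592
r123=1111011 pc6: +64 =1656
r124=1111100 pc5: +32 =1688
r125=1111101 pc6: +64 =1752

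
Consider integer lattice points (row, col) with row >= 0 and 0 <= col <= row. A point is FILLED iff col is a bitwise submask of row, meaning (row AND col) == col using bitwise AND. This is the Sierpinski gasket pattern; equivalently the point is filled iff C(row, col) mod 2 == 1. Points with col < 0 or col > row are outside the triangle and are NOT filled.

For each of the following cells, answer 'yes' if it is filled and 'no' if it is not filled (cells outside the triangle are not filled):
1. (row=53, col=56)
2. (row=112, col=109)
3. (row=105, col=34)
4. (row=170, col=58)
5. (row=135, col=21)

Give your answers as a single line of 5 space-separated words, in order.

Answer: no no no no no

Derivation:
(53,56): col outside [0, 53] -> not filled
(112,109): row=0b1110000, col=0b1101101, row AND col = 0b1100000 = 96; 96 != 109 -> empty
(105,34): row=0b1101001, col=0b100010, row AND col = 0b100000 = 32; 32 != 34 -> empty
(170,58): row=0b10101010, col=0b111010, row AND col = 0b101010 = 42; 42 != 58 -> empty
(135,21): row=0b10000111, col=0b10101, row AND col = 0b101 = 5; 5 != 21 -> empty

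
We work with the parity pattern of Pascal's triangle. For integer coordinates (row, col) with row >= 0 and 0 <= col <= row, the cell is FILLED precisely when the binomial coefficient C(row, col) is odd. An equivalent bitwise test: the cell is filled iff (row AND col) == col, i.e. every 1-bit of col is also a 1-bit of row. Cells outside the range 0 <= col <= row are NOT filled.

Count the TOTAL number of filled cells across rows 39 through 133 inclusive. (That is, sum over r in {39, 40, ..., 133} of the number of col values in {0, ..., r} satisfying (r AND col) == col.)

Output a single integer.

Answer: 1936

Derivation:
r39=100111 pc4: +16 =16
r40=101000 pc2: +4 =20
r41=101001 pc3: +8 =28
r42=101010 pc3: +8 =36
r43=101011 pc4: +16 =52
r44=101100 pc3: +8 =60
r45=101101 pc4: +16 =76
r46=101110 pc4: +16 =92
r47=101111 pc5: +32 =124
r48=110000 pc2: +4 =128
r49=110001 pc3: +8 =136
r50=110010 pc3: +8 =144
r51=110011 pc4: +16 =160
r52=110100 pc3: +8 =168
r53=110101 pc4: +16 =184
r54=110110 pc4: +16 =200
r55=110111 pc5: +32 =232
r56=111000 pc3: +8 =240
r57=111001 pc4: +16 =256
r58=111010 pc4: +16 =272
r59=111011 pc5: +32 =304
r60=111100 pc4: +16 =320
r61=111101 pc5: +32 =352
r62=111110 pc5: +32 =384
r63=111111 pc6: +64 =448
r64=1000000 pc1: +2 =450
r65=1000001 pc2: +4 =454
r66=1000010 pc2: +4 =458
r67=1000011 pc3: +8 =466
r68=1000100 pc2: +4 =470
r69=1000101 pc3: +8 =478
r70=1000110 pc3: +8 =486
r71=1000111 pc4: +16 =502
r72=1001000 pc2: +4 =506
r73=1001001 pc3: +8 =514
r74=1001010 pc3: +8 =522
r75=1001011 pc4: +16 =538
r76=1001100 pc3: +8 =546
r77=1001101 pc4: +16 =562
r78=1001110 pc4: +16 =578
r79=1001111 pc5: +32 =610
r80=1010000 pc2: +4 =614
r81=1010001 pc3: +8 =622
r82=1010010 pc3: +8 =630
r83=1010011 pc4: +16 =646
r84=1010100 pc3: +8 =654
r85=1010101 pc4: +16 =670
r86=1010110 pc4: +16 =686
r87=1010111 pc5: +32 =718
r88=1011000 pc3: +8 =726
r89=1011001 pc4: +16 =742
r90=1011010 pc4: +16 =758
r91=1011011 pc5: +32 =790
r92=1011100 pc4: +16 =806
r93=1011101 pc5: +32 =838
r94=1011110 pc5: +32 =870
r95=1011111 pc6: +64 =934
r96=1100000 pc2: +4 =938
r97=1100001 pc3: +8 =946
r98=1100010 pc3: +8 =954
r99=1100011 pc4: +16 =970
r100=1100100 pc3: +8 =978
r101=1100101 pc4: +16 =994
r102=1100110 pc4: +16 =1010
r103=1100111 pc5: +32 =1042
r104=1101000 pc3: +8 =1050
r105=1101001 pc4: +16 =1066
r106=1101010 pc4: +16 =1082
r107=1101011 pc5: +32 =1114
r108=1101100 pc4: +16 =1130
r109=1101101 pc5: +32 =1162
r110=1101110 pc5: +32 =1194
r111=1101111 pc6: +64 =1258
r112=1110000 pc3: +8 =1266
r113=1110001 pc4: +16 =1282
r114=1110010 pc4: +16 =1298
r115=1110011 pc5: +32 =1330
r116=1110100 pc4: +16 =1346
r117=1110101 pc5: +32 =1378
r118=1110110 pc5: +32 =1410
r119=1110111 pc6: +64 =1474
r120=1111000 pc4: +16 =1490
r121=1111001 pc5: +32 =1522
r122=1111010 pc5: +32 =1554
r123=1111011 pc6: +64 =1618
r124=1111100 pc5: +32 =1650
r125=1111101 pc6: +64 =1714
r126=1111110 pc6: +64 =1778
r127=1111111 pc7: +128 =1906
r128=10000000 pc1: +2 =1908
r129=10000001 pc2: +4 =1912
r130=10000010 pc2: +4 =1916
r131=10000011 pc3: +8 =1924
r132=10000100 pc2: +4 =1928
r133=10000101 pc3: +8 =1936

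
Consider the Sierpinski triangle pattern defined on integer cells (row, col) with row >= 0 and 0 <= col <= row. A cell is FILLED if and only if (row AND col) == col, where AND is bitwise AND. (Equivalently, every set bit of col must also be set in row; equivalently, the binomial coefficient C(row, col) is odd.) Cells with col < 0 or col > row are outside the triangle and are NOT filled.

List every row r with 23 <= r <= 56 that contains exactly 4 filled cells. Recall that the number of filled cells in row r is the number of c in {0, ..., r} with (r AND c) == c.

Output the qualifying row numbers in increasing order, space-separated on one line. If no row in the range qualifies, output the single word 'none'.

Answer: 24 33 34 36 40 48

Derivation:
Row r has 2^popcount(r) filled cells, so we need popcount(r) = log2(4) = 2.
Scan r = 23..56 and keep those with exactly 2 one-bits:
r=23=10111 popcount=4 -> skip
r=24=11000 popcount=2 -> KEEP
r=25=11001 popcount=3 -> skip
r=26=11010 popcount=3 -> skip
r=27=11011 popcount=4 -> skip
r=28=11100 popcount=3 -> skip
r=29=11101 popcount=4 -> skip
r=30=11110 popcount=4 -> skip
r=31=11111 popcount=5 -> skip
r=32=100000 popcount=1 -> skip
r=33=100001 popcount=2 -> KEEP
r=34=100010 popcount=2 -> KEEP
r=35=100011 popcount=3 -> skip
r=36=100100 popcount=2 -> KEEP
r=37=100101 popcount=3 -> skip
r=38=100110 popcount=3 -> skip
r=39=100111 popcount=4 -> skip
r=40=101000 popcount=2 -> KEEP
r=41=101001 popcount=3 -> skip
r=42=101010 popcount=3 -> skip
r=43=101011 popcount=4 -> skip
r=44=101100 popcount=3 -> skip
r=45=101101 popcount=4 -> skip
r=46=101110 popcount=4 -> skip
r=47=101111 popcount=5 -> skip
r=48=110000 popcount=2 -> KEEP
r=49=110001 popcount=3 -> skip
r=50=110010 popcount=3 -> skip
r=51=110011 popcount=4 -> skip
r=52=110100 popcount=3 -> skip
r=53=110101 popcount=4 -> skip
r=54=110110 popcount=4 -> skip
r=55=110111 popcount=5 -> skip
r=56=111000 popcount=3 -> skip
Kept rows: 24 33 34 36 40 48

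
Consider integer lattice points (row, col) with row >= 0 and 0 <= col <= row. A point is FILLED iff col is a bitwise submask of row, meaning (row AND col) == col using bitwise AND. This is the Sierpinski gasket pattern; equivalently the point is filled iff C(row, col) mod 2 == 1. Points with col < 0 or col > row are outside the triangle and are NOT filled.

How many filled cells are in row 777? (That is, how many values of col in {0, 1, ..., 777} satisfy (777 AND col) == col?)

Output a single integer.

Answer: 16

Derivation:
777 in binary = 1100001001
popcount(777) = number of 1-bits in 1100001001 = 4
A col c satisfies (777 AND c) == c iff every set bit of c is also set in 777; each of the 4 set bits of 777 can independently be on or off in c.
count = 2^4 = 16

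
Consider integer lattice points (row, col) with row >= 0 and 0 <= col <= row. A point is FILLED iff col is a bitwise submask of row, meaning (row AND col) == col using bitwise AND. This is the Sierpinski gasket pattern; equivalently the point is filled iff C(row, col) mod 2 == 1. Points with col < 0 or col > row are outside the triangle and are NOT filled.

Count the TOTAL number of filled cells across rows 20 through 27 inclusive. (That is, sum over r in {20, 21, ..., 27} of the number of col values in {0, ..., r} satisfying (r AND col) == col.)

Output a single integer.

r20=10100 pc2: +4 =4
r21=10101 pc3: +8 =12
r22=10110 pc3: +8 =20
r23=10111 pc4: +16 =36
r24=11000 pc2: +4 =40
r25=11001 pc3: +8 =48
r26=11010 pc3: +8 =56
r27=11011 pc4: +16 =72

Answer: 72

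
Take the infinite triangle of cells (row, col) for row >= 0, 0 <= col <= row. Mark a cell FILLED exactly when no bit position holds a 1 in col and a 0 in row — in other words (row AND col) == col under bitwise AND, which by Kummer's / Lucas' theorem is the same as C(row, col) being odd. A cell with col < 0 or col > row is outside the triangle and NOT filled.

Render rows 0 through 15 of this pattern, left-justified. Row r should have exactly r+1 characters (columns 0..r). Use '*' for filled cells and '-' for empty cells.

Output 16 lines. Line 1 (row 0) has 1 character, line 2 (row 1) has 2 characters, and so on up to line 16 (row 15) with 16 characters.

Answer: *
**
*-*
****
*---*
**--**
*-*-*-*
********
*-------*
**------**
*-*-----*-*
****----****
*---*---*---*
**--**--**--**
*-*-*-*-*-*-*-*
****************

Derivation:
r0=0: *
r1=1: **
r2=10: *-*
r3=11: ****
r4=100: *---*
r5=101: **--**
r6=110: *-*-*-*
r7=111: ********
r8=1000: *-------*
r9=1001: **------**
r10=1010: *-*-----*-*
r11=1011: ****----****
r12=1100: *---*---*---*
r13=1101: **--**--**--**
r14=1110: *-*-*-*-*-*-*-*
r15=1111: ****************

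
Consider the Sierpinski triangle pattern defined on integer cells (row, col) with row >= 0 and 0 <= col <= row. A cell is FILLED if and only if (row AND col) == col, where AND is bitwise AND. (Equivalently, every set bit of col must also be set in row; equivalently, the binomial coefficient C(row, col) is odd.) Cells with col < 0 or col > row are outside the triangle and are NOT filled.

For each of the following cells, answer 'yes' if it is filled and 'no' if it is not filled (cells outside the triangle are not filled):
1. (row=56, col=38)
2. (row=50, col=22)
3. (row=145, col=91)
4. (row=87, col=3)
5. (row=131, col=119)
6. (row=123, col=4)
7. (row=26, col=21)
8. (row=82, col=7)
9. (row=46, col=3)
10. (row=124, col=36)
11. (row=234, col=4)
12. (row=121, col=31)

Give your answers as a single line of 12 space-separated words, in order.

Answer: no no no yes no no no no no yes no no

Derivation:
(56,38): row=0b111000, col=0b100110, row AND col = 0b100000 = 32; 32 != 38 -> empty
(50,22): row=0b110010, col=0b10110, row AND col = 0b10010 = 18; 18 != 22 -> empty
(145,91): row=0b10010001, col=0b1011011, row AND col = 0b10001 = 17; 17 != 91 -> empty
(87,3): row=0b1010111, col=0b11, row AND col = 0b11 = 3; 3 == 3 -> filled
(131,119): row=0b10000011, col=0b1110111, row AND col = 0b11 = 3; 3 != 119 -> empty
(123,4): row=0b1111011, col=0b100, row AND col = 0b0 = 0; 0 != 4 -> empty
(26,21): row=0b11010, col=0b10101, row AND col = 0b10000 = 16; 16 != 21 -> empty
(82,7): row=0b1010010, col=0b111, row AND col = 0b10 = 2; 2 != 7 -> empty
(46,3): row=0b101110, col=0b11, row AND col = 0b10 = 2; 2 != 3 -> empty
(124,36): row=0b1111100, col=0b100100, row AND col = 0b100100 = 36; 36 == 36 -> filled
(234,4): row=0b11101010, col=0b100, row AND col = 0b0 = 0; 0 != 4 -> empty
(121,31): row=0b1111001, col=0b11111, row AND col = 0b11001 = 25; 25 != 31 -> empty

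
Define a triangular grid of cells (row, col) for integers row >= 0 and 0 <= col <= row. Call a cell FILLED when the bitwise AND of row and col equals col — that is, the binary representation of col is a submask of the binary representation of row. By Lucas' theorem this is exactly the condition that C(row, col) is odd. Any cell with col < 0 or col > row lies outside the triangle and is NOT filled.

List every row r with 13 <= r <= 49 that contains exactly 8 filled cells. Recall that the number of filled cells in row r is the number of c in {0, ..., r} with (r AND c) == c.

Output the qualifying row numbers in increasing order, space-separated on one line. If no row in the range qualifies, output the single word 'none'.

Answer: 13 14 19 21 22 25 26 28 35 37 38 41 42 44 49

Derivation:
Row r has 2^popcount(r) filled cells, so we need popcount(r) = log2(8) = 3.
Scan r = 13..49 and keep those with exactly 3 one-bits:
r=13=1101 popcount=3 -> KEEP
r=14=1110 popcount=3 -> KEEP
r=15=1111 popcount=4 -> skip
r=16=10000 popcount=1 -> skip
r=17=10001 popcount=2 -> skip
r=18=10010 popcount=2 -> skip
r=19=10011 popcount=3 -> KEEP
r=20=10100 popcount=2 -> skip
r=21=10101 popcount=3 -> KEEP
r=22=10110 popcount=3 -> KEEP
r=23=10111 popcount=4 -> skip
r=24=11000 popcount=2 -> skip
r=25=11001 popcount=3 -> KEEP
r=26=11010 popcount=3 -> KEEP
r=27=11011 popcount=4 -> skip
r=28=11100 popcount=3 -> KEEP
r=29=11101 popcount=4 -> skip
r=30=11110 popcount=4 -> skip
r=31=11111 popcount=5 -> skip
r=32=100000 popcount=1 -> skip
r=33=100001 popcount=2 -> skip
r=34=100010 popcount=2 -> skip
r=35=100011 popcount=3 -> KEEP
r=36=100100 popcount=2 -> skip
r=37=100101 popcount=3 -> KEEP
r=38=100110 popcount=3 -> KEEP
r=39=100111 popcount=4 -> skip
r=40=101000 popcount=2 -> skip
r=41=101001 popcount=3 -> KEEP
r=42=101010 popcount=3 -> KEEP
r=43=101011 popcount=4 -> skip
r=44=101100 popcount=3 -> KEEP
r=45=101101 popcount=4 -> skip
r=46=101110 popcount=4 -> skip
r=47=101111 popcount=5 -> skip
r=48=110000 popcount=2 -> skip
r=49=110001 popcount=3 -> KEEP
Kept rows: 13 14 19 21 22 25 26 28 35 37 38 41 42 44 49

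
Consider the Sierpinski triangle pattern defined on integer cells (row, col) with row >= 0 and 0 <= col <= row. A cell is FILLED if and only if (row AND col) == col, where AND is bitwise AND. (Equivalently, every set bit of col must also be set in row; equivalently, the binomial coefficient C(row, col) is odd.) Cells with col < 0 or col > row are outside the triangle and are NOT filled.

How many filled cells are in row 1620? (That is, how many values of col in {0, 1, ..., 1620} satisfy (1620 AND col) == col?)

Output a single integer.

1620 in binary = 11001010100
popcount(1620) = number of 1-bits in 11001010100 = 5
A col c satisfies (1620 AND c) == c iff every set bit of c is also set in 1620; each of the 5 set bits of 1620 can independently be on or off in c.
count = 2^5 = 32

Answer: 32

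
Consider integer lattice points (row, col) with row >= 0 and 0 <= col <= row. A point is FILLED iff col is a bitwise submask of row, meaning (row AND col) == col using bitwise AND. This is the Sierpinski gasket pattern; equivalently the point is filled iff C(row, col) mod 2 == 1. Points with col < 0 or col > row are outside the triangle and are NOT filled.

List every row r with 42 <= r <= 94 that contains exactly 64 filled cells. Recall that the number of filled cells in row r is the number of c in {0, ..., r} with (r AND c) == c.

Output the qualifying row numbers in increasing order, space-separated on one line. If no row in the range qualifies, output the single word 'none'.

Answer: 63

Derivation:
Row r has 2^popcount(r) filled cells, so we need popcount(r) = log2(64) = 6.
Scan r = 42..94 and keep those with exactly 6 one-bits:
r=42=101010 popcount=3 -> skip
r=43=101011 popcount=4 -> skip
r=44=101100 popcount=3 -> skip
r=45=101101 popcount=4 -> skip
r=46=101110 popcount=4 -> skip
r=47=101111 popcount=5 -> skip
r=48=110000 popcount=2 -> skip
r=49=110001 popcount=3 -> skip
r=50=110010 popcount=3 -> skip
r=51=110011 popcount=4 -> skip
r=52=110100 popcount=3 -> skip
r=53=110101 popcount=4 -> skip
r=54=110110 popcount=4 -> skip
r=55=110111 popcount=5 -> skip
r=56=111000 popcount=3 -> skip
r=57=111001 popcount=4 -> skip
r=58=111010 popcount=4 -> skip
r=59=111011 popcount=5 -> skip
r=60=111100 popcount=4 -> skip
r=61=111101 popcount=5 -> skip
r=62=111110 popcount=5 -> skip
r=63=111111 popcount=6 -> KEEP
r=64=1000000 popcount=1 -> skip
r=65=1000001 popcount=2 -> skip
r=66=1000010 popcount=2 -> skip
r=67=1000011 popcount=3 -> skip
r=68=1000100 popcount=2 -> skip
r=69=1000101 popcount=3 -> skip
r=70=1000110 popcount=3 -> skip
r=71=1000111 popcount=4 -> skip
r=72=1001000 popcount=2 -> skip
r=73=1001001 popcount=3 -> skip
r=74=1001010 popcount=3 -> skip
r=75=1001011 popcount=4 -> skip
r=76=1001100 popcount=3 -> skip
r=77=1001101 popcount=4 -> skip
r=78=1001110 popcount=4 -> skip
r=79=1001111 popcount=5 -> skip
r=80=1010000 popcount=2 -> skip
r=81=1010001 popcount=3 -> skip
r=82=1010010 popcount=3 -> skip
r=83=1010011 popcount=4 -> skip
r=84=1010100 popcount=3 -> skip
r=85=1010101 popcount=4 -> skip
r=86=1010110 popcount=4 -> skip
r=87=1010111 popcount=5 -> skip
r=88=1011000 popcount=3 -> skip
r=89=1011001 popcount=4 -> skip
r=90=1011010 popcount=4 -> skip
r=91=1011011 popcount=5 -> skip
r=92=1011100 popcount=4 -> skip
r=93=1011101 popcount=5 -> skip
r=94=1011110 popcount=5 -> skip
Kept rows: 63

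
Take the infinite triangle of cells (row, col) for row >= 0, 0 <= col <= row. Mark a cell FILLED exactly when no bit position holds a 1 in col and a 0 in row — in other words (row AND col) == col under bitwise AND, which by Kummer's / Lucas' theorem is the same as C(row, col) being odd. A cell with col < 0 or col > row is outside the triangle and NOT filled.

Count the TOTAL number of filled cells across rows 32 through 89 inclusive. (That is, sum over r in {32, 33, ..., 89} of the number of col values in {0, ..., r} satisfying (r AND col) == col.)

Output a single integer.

Answer: 780

Derivation:
r32=100000 pc1: +2 =2
r33=100001 pc2: +4 =6
r34=100010 pc2: +4 =10
r35=100011 pc3: +8 =18
r36=100100 pc2: +4 =22
r37=100101 pc3: +8 =30
r38=100110 pc3: +8 =38
r39=100111 pc4: +16 =54
r40=101000 pc2: +4 =58
r41=101001 pc3: +8 =66
r42=101010 pc3: +8 =74
r43=101011 pc4: +16 =90
r44=101100 pc3: +8 =98
r45=101101 pc4: +16 =114
r46=101110 pc4: +16 =130
r47=101111 pc5: +32 =162
r48=110000 pc2: +4 =166
r49=110001 pc3: +8 =174
r50=110010 pc3: +8 =182
r51=110011 pc4: +16 =198
r52=110100 pc3: +8 =206
r53=110101 pc4: +16 =222
r54=110110 pc4: +16 =238
r55=110111 pc5: +32 =270
r56=111000 pc3: +8 =278
r57=111001 pc4: +16 =294
r58=111010 pc4: +16 =310
r59=111011 pc5: +32 =342
r60=111100 pc4: +16 =358
r61=111101 pc5: +32 =390
r62=111110 pc5: +32 =422
r63=111111 pc6: +64 =486
r64=1000000 pc1: +2 =488
r65=1000001 pc2: +4 =492
r66=1000010 pc2: +4 =496
r67=1000011 pc3: +8 =504
r68=1000100 pc2: +4 =508
r69=1000101 pc3: +8 =516
r70=1000110 pc3: +8 =524
r71=1000111 pc4: +16 =540
r72=1001000 pc2: +4 =544
r73=1001001 pc3: +8 =552
r74=1001010 pc3: +8 =560
r75=1001011 pc4: +16 =576
r76=1001100 pc3: +8 =584
r77=1001101 pc4: +16 =600
r78=1001110 pc4: +16 =616
r79=1001111 pc5: +32 =648
r80=1010000 pc2: +4 =652
r81=1010001 pc3: +8 =660
r82=1010010 pc3: +8 =668
r83=1010011 pc4: +16 =684
r84=1010100 pc3: +8 =692
r85=1010101 pc4: +16 =708
r86=1010110 pc4: +16 =724
r87=1010111 pc5: +32 =756
r88=1011000 pc3: +8 =764
r89=1011001 pc4: +16 =780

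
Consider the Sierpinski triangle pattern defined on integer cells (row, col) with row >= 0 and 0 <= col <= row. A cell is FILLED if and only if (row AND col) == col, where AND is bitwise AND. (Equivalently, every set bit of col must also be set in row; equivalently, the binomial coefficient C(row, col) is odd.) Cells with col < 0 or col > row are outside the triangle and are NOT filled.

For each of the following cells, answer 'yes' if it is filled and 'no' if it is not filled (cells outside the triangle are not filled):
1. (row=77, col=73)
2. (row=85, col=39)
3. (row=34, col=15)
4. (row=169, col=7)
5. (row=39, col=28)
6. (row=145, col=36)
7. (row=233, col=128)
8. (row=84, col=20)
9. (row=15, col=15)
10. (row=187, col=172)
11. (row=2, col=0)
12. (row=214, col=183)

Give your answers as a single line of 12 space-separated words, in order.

(77,73): row=0b1001101, col=0b1001001, row AND col = 0b1001001 = 73; 73 == 73 -> filled
(85,39): row=0b1010101, col=0b100111, row AND col = 0b101 = 5; 5 != 39 -> empty
(34,15): row=0b100010, col=0b1111, row AND col = 0b10 = 2; 2 != 15 -> empty
(169,7): row=0b10101001, col=0b111, row AND col = 0b1 = 1; 1 != 7 -> empty
(39,28): row=0b100111, col=0b11100, row AND col = 0b100 = 4; 4 != 28 -> empty
(145,36): row=0b10010001, col=0b100100, row AND col = 0b0 = 0; 0 != 36 -> empty
(233,128): row=0b11101001, col=0b10000000, row AND col = 0b10000000 = 128; 128 == 128 -> filled
(84,20): row=0b1010100, col=0b10100, row AND col = 0b10100 = 20; 20 == 20 -> filled
(15,15): row=0b1111, col=0b1111, row AND col = 0b1111 = 15; 15 == 15 -> filled
(187,172): row=0b10111011, col=0b10101100, row AND col = 0b10101000 = 168; 168 != 172 -> empty
(2,0): row=0b10, col=0b0, row AND col = 0b0 = 0; 0 == 0 -> filled
(214,183): row=0b11010110, col=0b10110111, row AND col = 0b10010110 = 150; 150 != 183 -> empty

Answer: yes no no no no no yes yes yes no yes no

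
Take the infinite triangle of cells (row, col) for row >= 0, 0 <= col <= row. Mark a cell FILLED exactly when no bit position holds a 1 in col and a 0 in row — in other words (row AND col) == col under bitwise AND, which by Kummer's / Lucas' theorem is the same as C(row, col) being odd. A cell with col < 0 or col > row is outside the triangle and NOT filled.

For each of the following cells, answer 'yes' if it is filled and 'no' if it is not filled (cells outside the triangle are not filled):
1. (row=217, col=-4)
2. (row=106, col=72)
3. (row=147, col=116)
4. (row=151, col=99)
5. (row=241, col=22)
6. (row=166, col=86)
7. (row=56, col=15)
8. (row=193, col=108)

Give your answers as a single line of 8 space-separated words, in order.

(217,-4): col outside [0, 217] -> not filled
(106,72): row=0b1101010, col=0b1001000, row AND col = 0b1001000 = 72; 72 == 72 -> filled
(147,116): row=0b10010011, col=0b1110100, row AND col = 0b10000 = 16; 16 != 116 -> empty
(151,99): row=0b10010111, col=0b1100011, row AND col = 0b11 = 3; 3 != 99 -> empty
(241,22): row=0b11110001, col=0b10110, row AND col = 0b10000 = 16; 16 != 22 -> empty
(166,86): row=0b10100110, col=0b1010110, row AND col = 0b110 = 6; 6 != 86 -> empty
(56,15): row=0b111000, col=0b1111, row AND col = 0b1000 = 8; 8 != 15 -> empty
(193,108): row=0b11000001, col=0b1101100, row AND col = 0b1000000 = 64; 64 != 108 -> empty

Answer: no yes no no no no no no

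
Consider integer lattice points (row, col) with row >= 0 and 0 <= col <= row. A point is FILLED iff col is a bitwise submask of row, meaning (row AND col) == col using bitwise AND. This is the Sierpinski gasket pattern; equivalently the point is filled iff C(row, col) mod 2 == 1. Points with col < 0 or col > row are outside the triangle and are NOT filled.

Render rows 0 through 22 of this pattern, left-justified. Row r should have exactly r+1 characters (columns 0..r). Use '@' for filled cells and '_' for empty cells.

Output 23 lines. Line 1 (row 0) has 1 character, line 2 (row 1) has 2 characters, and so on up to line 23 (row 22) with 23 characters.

Answer: @
@@
@_@
@@@@
@___@
@@__@@
@_@_@_@
@@@@@@@@
@_______@
@@______@@
@_@_____@_@
@@@@____@@@@
@___@___@___@
@@__@@__@@__@@
@_@_@_@_@_@_@_@
@@@@@@@@@@@@@@@@
@_______________@
@@______________@@
@_@_____________@_@
@@@@____________@@@@
@___@___________@___@
@@__@@__________@@__@@
@_@_@_@_________@_@_@_@

Derivation:
r0=0: @
r1=1: @@
r2=10: @_@
r3=11: @@@@
r4=100: @___@
r5=101: @@__@@
r6=110: @_@_@_@
r7=111: @@@@@@@@
r8=1000: @_______@
r9=1001: @@______@@
r10=1010: @_@_____@_@
r11=1011: @@@@____@@@@
r12=1100: @___@___@___@
r13=1101: @@__@@__@@__@@
r14=1110: @_@_@_@_@_@_@_@
r15=1111: @@@@@@@@@@@@@@@@
r16=10000: @_______________@
r17=10001: @@______________@@
r18=10010: @_@_____________@_@
r19=10011: @@@@____________@@@@
r20=10100: @___@___________@___@
r21=10101: @@__@@__________@@__@@
r22=10110: @_@_@_@_________@_@_@_@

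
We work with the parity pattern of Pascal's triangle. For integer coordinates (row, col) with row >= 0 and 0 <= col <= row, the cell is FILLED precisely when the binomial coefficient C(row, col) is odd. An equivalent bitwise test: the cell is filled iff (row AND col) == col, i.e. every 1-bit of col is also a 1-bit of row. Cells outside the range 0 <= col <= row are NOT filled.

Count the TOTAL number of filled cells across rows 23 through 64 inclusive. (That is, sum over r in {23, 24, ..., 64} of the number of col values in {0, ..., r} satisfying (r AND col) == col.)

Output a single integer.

Answer: 612

Derivation:
r23=10111 pc4: +16 =16
r24=11000 pc2: +4 =20
r25=11001 pc3: +8 =28
r26=11010 pc3: +8 =36
r27=11011 pc4: +16 =52
r28=11100 pc3: +8 =60
r29=11101 pc4: +16 =76
r30=11110 pc4: +16 =92
r31=11111 pc5: +32 =124
r32=100000 pc1: +2 =126
r33=100001 pc2: +4 =130
r34=100010 pc2: +4 =134
r35=100011 pc3: +8 =142
r36=100100 pc2: +4 =146
r37=100101 pc3: +8 =154
r38=100110 pc3: +8 =162
r39=100111 pc4: +16 =178
r40=101000 pc2: +4 =182
r41=101001 pc3: +8 =190
r42=101010 pc3: +8 =198
r43=101011 pc4: +16 =214
r44=101100 pc3: +8 =222
r45=101101 pc4: +16 =238
r46=101110 pc4: +16 =254
r47=101111 pc5: +32 =286
r48=110000 pc2: +4 =290
r49=110001 pc3: +8 =298
r50=110010 pc3: +8 =306
r51=110011 pc4: +16 =322
r52=110100 pc3: +8 =330
r53=110101 pc4: +16 =346
r54=110110 pc4: +16 =362
r55=110111 pc5: +32 =394
r56=111000 pc3: +8 =402
r57=111001 pc4: +16 =418
r58=111010 pc4: +16 =434
r59=111011 pc5: +32 =466
r60=111100 pc4: +16 =482
r61=111101 pc5: +32 =514
r62=111110 pc5: +32 =546
r63=111111 pc6: +64 =610
r64=1000000 pc1: +2 =612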